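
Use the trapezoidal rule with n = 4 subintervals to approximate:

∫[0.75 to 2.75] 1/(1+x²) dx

f(x) = 1/(1+x²)
a = 0.75, b = 2.75, n = 4
h = (b - a)/n = 0.500000

Trapezoidal rule: (h/2)[f(x₀) + 2f(x₁) + 2f(x₂) + ... + f(xₙ)]

x_0 = 0.7500, f(x_0) = 0.640000, coefficient = 1
x_1 = 1.2500, f(x_1) = 0.390244, coefficient = 2
x_2 = 1.7500, f(x_2) = 0.246154, coefficient = 2
x_3 = 2.2500, f(x_3) = 0.164948, coefficient = 2
x_4 = 2.7500, f(x_4) = 0.116788, coefficient = 1

I ≈ (0.500000/2) × 2.359481 = 0.589870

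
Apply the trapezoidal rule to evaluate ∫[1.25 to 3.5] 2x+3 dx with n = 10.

f(x) = 2x+3
a = 1.25, b = 3.5, n = 10
h = (b - a)/n = 0.225000

Trapezoidal rule: (h/2)[f(x₀) + 2f(x₁) + 2f(x₂) + ... + f(xₙ)]

x_0 = 1.2500, f(x_0) = 5.500000, coefficient = 1
x_1 = 1.4750, f(x_1) = 5.950000, coefficient = 2
x_2 = 1.7000, f(x_2) = 6.400000, coefficient = 2
x_3 = 1.9250, f(x_3) = 6.850000, coefficient = 2
x_4 = 2.1500, f(x_4) = 7.300000, coefficient = 2
x_5 = 2.3750, f(x_5) = 7.750000, coefficient = 2
x_6 = 2.6000, f(x_6) = 8.200000, coefficient = 2
x_7 = 2.8250, f(x_7) = 8.650000, coefficient = 2
x_8 = 3.0500, f(x_8) = 9.100000, coefficient = 2
x_9 = 3.2750, f(x_9) = 9.550000, coefficient = 2
x_10 = 3.5000, f(x_10) = 10.000000, coefficient = 1

I ≈ (0.225000/2) × 155.000000 = 17.437500
Exact value: 17.437500
Error: 0.000000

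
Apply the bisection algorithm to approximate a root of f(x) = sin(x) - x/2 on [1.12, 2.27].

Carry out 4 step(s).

f(x) = sin(x) - x/2
Initial interval: [1.12, 2.27]

Iteration 1:
  c_1 = (1.120000 + 2.270000)/2 = 1.695000
  f(c_1) = f(1.695000) = 0.144797
  f(a) × f(c) ≥ 0, new interval: [1.695000, 2.270000]
Iteration 2:
  c_2 = (1.695000 + 2.270000)/2 = 1.982500
  f(c_2) = f(1.982500) = -0.074810
  f(a) × f(c) < 0, new interval: [1.695000, 1.982500]
Iteration 3:
  c_3 = (1.695000 + 1.982500)/2 = 1.838750
  f(c_3) = f(1.838750) = 0.044940
  f(a) × f(c) ≥ 0, new interval: [1.838750, 1.982500]
Iteration 4:
  c_4 = (1.838750 + 1.982500)/2 = 1.910625
  f(c_4) = f(1.910625) = -0.012501
  f(a) × f(c) < 0, new interval: [1.838750, 1.910625]

After 4 iteration(s), the approximation is c_4 = 1.910625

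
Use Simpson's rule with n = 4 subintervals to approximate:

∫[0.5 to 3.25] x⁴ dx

f(x) = x⁴
a = 0.5, b = 3.25, n = 4
h = (b - a)/n = 0.687500

Simpson's rule: (h/3)[f(x₀) + 4f(x₁) + 2f(x₂) + ... + f(xₙ)]

x_0 = 0.5000, f(x_0) = 0.062500, coefficient = 1
x_1 = 1.1875, f(x_1) = 1.988541, coefficient = 4
x_2 = 1.8750, f(x_2) = 12.359619, coefficient = 2
x_3 = 2.5625, f(x_3) = 43.117691, coefficient = 4
x_4 = 3.2500, f(x_4) = 111.566406, coefficient = 1

I ≈ (0.687500/3) × 316.773071 = 72.593829
Exact value: 72.511914
Error: 0.081915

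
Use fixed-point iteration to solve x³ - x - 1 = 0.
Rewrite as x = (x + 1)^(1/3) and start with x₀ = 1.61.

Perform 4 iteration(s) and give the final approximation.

Equation: x³ - x - 1 = 0
Fixed-point form: x = (x + 1)^(1/3)
x₀ = 1.61

x_1 = g(1.610000) = 1.376830
x_2 = g(1.376830) = 1.334543
x_3 = g(1.334543) = 1.326582
x_4 = g(1.326582) = 1.325072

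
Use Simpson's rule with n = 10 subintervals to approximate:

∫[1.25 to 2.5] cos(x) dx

f(x) = cos(x)
a = 1.25, b = 2.5, n = 10
h = (b - a)/n = 0.125000

Simpson's rule: (h/3)[f(x₀) + 4f(x₁) + 2f(x₂) + ... + f(xₙ)]

x_0 = 1.2500, f(x_0) = 0.315322, coefficient = 1
x_1 = 1.3750, f(x_1) = 0.194548, coefficient = 4
x_2 = 1.5000, f(x_2) = 0.070737, coefficient = 2
x_3 = 1.6250, f(x_3) = -0.054177, coefficient = 4
x_4 = 1.7500, f(x_4) = -0.178246, coefficient = 2
x_5 = 1.8750, f(x_5) = -0.299534, coefficient = 4
x_6 = 2.0000, f(x_6) = -0.416147, coefficient = 2
x_7 = 2.1250, f(x_7) = -0.526266, coefficient = 4
x_8 = 2.2500, f(x_8) = -0.628174, coefficient = 2
x_9 = 2.3750, f(x_9) = -0.720278, coefficient = 4
x_10 = 2.5000, f(x_10) = -0.801144, coefficient = 1

I ≈ (0.125000/3) × -8.412311 = -0.350513
Exact value: -0.350512
Error: 0.000000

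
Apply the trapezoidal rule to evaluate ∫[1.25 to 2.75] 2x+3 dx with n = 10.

f(x) = 2x+3
a = 1.25, b = 2.75, n = 10
h = (b - a)/n = 0.150000

Trapezoidal rule: (h/2)[f(x₀) + 2f(x₁) + 2f(x₂) + ... + f(xₙ)]

x_0 = 1.2500, f(x_0) = 5.500000, coefficient = 1
x_1 = 1.4000, f(x_1) = 5.800000, coefficient = 2
x_2 = 1.5500, f(x_2) = 6.100000, coefficient = 2
x_3 = 1.7000, f(x_3) = 6.400000, coefficient = 2
x_4 = 1.8500, f(x_4) = 6.700000, coefficient = 2
x_5 = 2.0000, f(x_5) = 7.000000, coefficient = 2
x_6 = 2.1500, f(x_6) = 7.300000, coefficient = 2
x_7 = 2.3000, f(x_7) = 7.600000, coefficient = 2
x_8 = 2.4500, f(x_8) = 7.900000, coefficient = 2
x_9 = 2.6000, f(x_9) = 8.200000, coefficient = 2
x_10 = 2.7500, f(x_10) = 8.500000, coefficient = 1

I ≈ (0.150000/2) × 140.000000 = 10.500000
Exact value: 10.500000
Error: 0.000000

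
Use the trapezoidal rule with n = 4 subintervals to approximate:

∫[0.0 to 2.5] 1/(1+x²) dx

f(x) = 1/(1+x²)
a = 0.0, b = 2.5, n = 4
h = (b - a)/n = 0.625000

Trapezoidal rule: (h/2)[f(x₀) + 2f(x₁) + 2f(x₂) + ... + f(xₙ)]

x_0 = 0.0000, f(x_0) = 1.000000, coefficient = 1
x_1 = 0.6250, f(x_1) = 0.719101, coefficient = 2
x_2 = 1.2500, f(x_2) = 0.390244, coefficient = 2
x_3 = 1.8750, f(x_3) = 0.221453, coefficient = 2
x_4 = 2.5000, f(x_4) = 0.137931, coefficient = 1

I ≈ (0.625000/2) × 3.799528 = 1.187352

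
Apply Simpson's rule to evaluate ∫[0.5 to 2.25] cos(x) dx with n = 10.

f(x) = cos(x)
a = 0.5, b = 2.25, n = 10
h = (b - a)/n = 0.175000

Simpson's rule: (h/3)[f(x₀) + 4f(x₁) + 2f(x₂) + ... + f(xₙ)]

x_0 = 0.5000, f(x_0) = 0.877583, coefficient = 1
x_1 = 0.6750, f(x_1) = 0.780707, coefficient = 4
x_2 = 0.8500, f(x_2) = 0.659983, coefficient = 2
x_3 = 1.0250, f(x_3) = 0.519099, coefficient = 4
x_4 = 1.2000, f(x_4) = 0.362358, coefficient = 2
x_5 = 1.3750, f(x_5) = 0.194548, coefficient = 4
x_6 = 1.5500, f(x_6) = 0.020795, coefficient = 2
x_7 = 1.7250, f(x_7) = -0.153593, coefficient = 4
x_8 = 1.9000, f(x_8) = -0.323290, coefficient = 2
x_9 = 2.0750, f(x_9) = -0.483110, coefficient = 4
x_10 = 2.2500, f(x_10) = -0.628174, coefficient = 1

I ≈ (0.175000/3) × 5.119701 = 0.298649
Exact value: 0.298648
Error: 0.000002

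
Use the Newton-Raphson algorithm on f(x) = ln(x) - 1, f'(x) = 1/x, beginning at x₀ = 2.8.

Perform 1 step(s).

f(x) = ln(x) - 1
f'(x) = 1/x
x₀ = 2.8

Newton-Raphson formula: x_{n+1} = x_n - f(x_n)/f'(x_n)

Iteration 1:
  f(2.800000) = 0.029619
  f'(2.800000) = 0.357143
  x_1 = 2.800000 - 0.029619/0.357143 = 2.717066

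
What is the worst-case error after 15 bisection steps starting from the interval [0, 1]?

Bisection error bound: |error| ≤ (b-a)/2^n
|error| ≤ (1 - 0)/2^15 = 1/2^15
|error| ≤ 0.0000305176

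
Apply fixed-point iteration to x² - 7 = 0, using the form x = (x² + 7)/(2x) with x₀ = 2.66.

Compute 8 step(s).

Equation: x² - 7 = 0
Fixed-point form: x = (x² + 7)/(2x)
x₀ = 2.66

x_1 = g(2.660000) = 2.645789
x_2 = g(2.645789) = 2.645751
x_3 = g(2.645751) = 2.645751
x_4 = g(2.645751) = 2.645751
x_5 = g(2.645751) = 2.645751
x_6 = g(2.645751) = 2.645751
x_7 = g(2.645751) = 2.645751
x_8 = g(2.645751) = 2.645751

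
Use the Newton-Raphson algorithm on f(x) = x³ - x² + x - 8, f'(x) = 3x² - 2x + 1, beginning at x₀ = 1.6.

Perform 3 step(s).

f(x) = x³ - x² + x - 8
f'(x) = 3x² - 2x + 1
x₀ = 1.6

Newton-Raphson formula: x_{n+1} = x_n - f(x_n)/f'(x_n)

Iteration 1:
  f(1.600000) = -4.864000
  f'(1.600000) = 5.480000
  x_1 = 1.600000 - (-4.864000)/5.480000 = 2.487591
Iteration 2:
  f(2.487591) = 3.692970
  f'(2.487591) = 14.589148
  x_2 = 2.487591 - 3.692970/14.589148 = 2.234460
Iteration 3:
  f(2.234460) = 0.397886
  f'(2.234460) = 11.509514
  x_3 = 2.234460 - 0.397886/11.509514 = 2.199890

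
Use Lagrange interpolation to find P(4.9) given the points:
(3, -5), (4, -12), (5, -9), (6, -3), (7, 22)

Lagrange interpolation formula:
P(x) = Σ yᵢ × Lᵢ(x)
where Lᵢ(x) = Π_{j≠i} (x - xⱼ)/(xᵢ - xⱼ)

L_0(4.9) = (4.9 - 4)/(3 - 4) × (4.9 - 5)/(3 - 5) × (4.9 - 6)/(3 - 6) × (4.9 - 7)/(3 - 7) = -0.008662
L_1(4.9) = (4.9 - 3)/(4 - 3) × (4.9 - 5)/(4 - 5) × (4.9 - 6)/(4 - 6) × (4.9 - 7)/(4 - 7) = 0.073150
L_2(4.9) = (4.9 - 3)/(5 - 3) × (4.9 - 4)/(5 - 4) × (4.9 - 6)/(5 - 6) × (4.9 - 7)/(5 - 7) = 0.987525
L_3(4.9) = (4.9 - 3)/(6 - 3) × (4.9 - 4)/(6 - 4) × (4.9 - 5)/(6 - 5) × (4.9 - 7)/(6 - 7) = -0.059850
L_4(4.9) = (4.9 - 3)/(7 - 3) × (4.9 - 4)/(7 - 4) × (4.9 - 5)/(7 - 5) × (4.9 - 6)/(7 - 6) = 0.007837

P(4.9) = (-5)×L_0(4.9) + (-12)×L_1(4.9) + (-9)×L_2(4.9) + (-3)×L_3(4.9) + 22×L_4(4.9)
P(4.9) = -9.370237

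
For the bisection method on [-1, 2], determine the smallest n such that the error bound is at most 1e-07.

We need (b-a)/2^n ≤ 1e-07
(2 - (-1))/2^n ≤ 1e-07
3/2^n ≤ 1e-07
2^n ≥ 30000000
n ≥ log₂(30000000) = 24.84
n ≥ 25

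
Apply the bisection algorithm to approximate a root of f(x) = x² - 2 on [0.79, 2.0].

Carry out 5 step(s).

f(x) = x² - 2
Initial interval: [0.79, 2.0]

Iteration 1:
  c_1 = (0.790000 + 2.000000)/2 = 1.395000
  f(c_1) = f(1.395000) = -0.053975
  f(a) × f(c) ≥ 0, new interval: [1.395000, 2.000000]
Iteration 2:
  c_2 = (1.395000 + 2.000000)/2 = 1.697500
  f(c_2) = f(1.697500) = 0.881506
  f(a) × f(c) < 0, new interval: [1.395000, 1.697500]
Iteration 3:
  c_3 = (1.395000 + 1.697500)/2 = 1.546250
  f(c_3) = f(1.546250) = 0.390889
  f(a) × f(c) < 0, new interval: [1.395000, 1.546250]
Iteration 4:
  c_4 = (1.395000 + 1.546250)/2 = 1.470625
  f(c_4) = f(1.470625) = 0.162738
  f(a) × f(c) < 0, new interval: [1.395000, 1.470625]
Iteration 5:
  c_5 = (1.395000 + 1.470625)/2 = 1.432813
  f(c_5) = f(1.432813) = 0.052952
  f(a) × f(c) < 0, new interval: [1.395000, 1.432813]

After 5 iteration(s), the approximation is c_5 = 1.432813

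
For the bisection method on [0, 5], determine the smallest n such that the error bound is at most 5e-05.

We need (b-a)/2^n ≤ 5e-05
(5 - 0)/2^n ≤ 5e-05
5/2^n ≤ 5e-05
2^n ≥ 100000
n ≥ log₂(100000) = 16.61
n ≥ 17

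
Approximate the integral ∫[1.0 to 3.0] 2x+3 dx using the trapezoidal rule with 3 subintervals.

f(x) = 2x+3
a = 1.0, b = 3.0, n = 3
h = (b - a)/n = 0.666667

Trapezoidal rule: (h/2)[f(x₀) + 2f(x₁) + 2f(x₂) + ... + f(xₙ)]

x_0 = 1.0000, f(x_0) = 5.000000, coefficient = 1
x_1 = 1.6667, f(x_1) = 6.333333, coefficient = 2
x_2 = 2.3333, f(x_2) = 7.666667, coefficient = 2
x_3 = 3.0000, f(x_3) = 9.000000, coefficient = 1

I ≈ (0.666667/2) × 42.000000 = 14.000000
Exact value: 14.000000
Error: 0.000000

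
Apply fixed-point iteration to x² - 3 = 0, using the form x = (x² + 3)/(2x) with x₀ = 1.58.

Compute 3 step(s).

Equation: x² - 3 = 0
Fixed-point form: x = (x² + 3)/(2x)
x₀ = 1.58

x_1 = g(1.580000) = 1.739367
x_2 = g(1.739367) = 1.732066
x_3 = g(1.732066) = 1.732051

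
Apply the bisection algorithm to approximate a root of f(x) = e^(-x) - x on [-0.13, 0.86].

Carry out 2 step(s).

f(x) = e^(-x) - x
Initial interval: [-0.13, 0.86]

Iteration 1:
  c_1 = (-0.130000 + 0.860000)/2 = 0.365000
  f(c_1) = f(0.365000) = 0.329197
  f(a) × f(c) ≥ 0, new interval: [0.365000, 0.860000]
Iteration 2:
  c_2 = (0.365000 + 0.860000)/2 = 0.612500
  f(c_2) = f(0.612500) = -0.070506
  f(a) × f(c) < 0, new interval: [0.365000, 0.612500]

After 2 iteration(s), the approximation is c_2 = 0.612500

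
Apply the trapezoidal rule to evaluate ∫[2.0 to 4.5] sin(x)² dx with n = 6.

f(x) = sin(x)²
a = 2.0, b = 4.5, n = 6
h = (b - a)/n = 0.416667

Trapezoidal rule: (h/2)[f(x₀) + 2f(x₁) + 2f(x₂) + ... + f(xₙ)]

x_0 = 2.0000, f(x_0) = 0.826822, coefficient = 1
x_1 = 2.4167, f(x_1) = 0.439675, coefficient = 2
x_2 = 2.8333, f(x_2) = 0.092052, coefficient = 2
x_3 = 3.2500, f(x_3) = 0.011706, coefficient = 2
x_4 = 3.6667, f(x_4) = 0.251279, coefficient = 2
x_5 = 4.0833, f(x_5) = 0.653807, coefficient = 2
x_6 = 4.5000, f(x_6) = 0.955565, coefficient = 1

I ≈ (0.416667/2) × 4.679425 = 0.974880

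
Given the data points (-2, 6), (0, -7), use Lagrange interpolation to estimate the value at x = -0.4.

Lagrange interpolation formula:
P(x) = Σ yᵢ × Lᵢ(x)
where Lᵢ(x) = Π_{j≠i} (x - xⱼ)/(xᵢ - xⱼ)

L_0(-0.4) = (-0.4 - 0)/(-2 - 0) = 0.200000
L_1(-0.4) = (-0.4 - (-2))/(0 - (-2)) = 0.800000

P(-0.4) = 6×L_0(-0.4) + (-7)×L_1(-0.4)
P(-0.4) = -4.400000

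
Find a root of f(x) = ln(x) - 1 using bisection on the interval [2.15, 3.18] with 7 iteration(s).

f(x) = ln(x) - 1
Initial interval: [2.15, 3.18]

Iteration 1:
  c_1 = (2.150000 + 3.180000)/2 = 2.665000
  f(c_1) = f(2.665000) = -0.019796
  f(a) × f(c) ≥ 0, new interval: [2.665000, 3.180000]
Iteration 2:
  c_2 = (2.665000 + 3.180000)/2 = 2.922500
  f(c_2) = f(2.922500) = 0.072439
  f(a) × f(c) < 0, new interval: [2.665000, 2.922500]
Iteration 3:
  c_3 = (2.665000 + 2.922500)/2 = 2.793750
  f(c_3) = f(2.793750) = 0.027385
  f(a) × f(c) < 0, new interval: [2.665000, 2.793750]
Iteration 4:
  c_4 = (2.665000 + 2.793750)/2 = 2.729375
  f(c_4) = f(2.729375) = 0.004073
  f(a) × f(c) < 0, new interval: [2.665000, 2.729375]
Iteration 5:
  c_5 = (2.665000 + 2.729375)/2 = 2.697188
  f(c_5) = f(2.697188) = -0.007790
  f(a) × f(c) ≥ 0, new interval: [2.697188, 2.729375]
Iteration 6:
  c_6 = (2.697188 + 2.729375)/2 = 2.713281
  f(c_6) = f(2.713281) = -0.001841
  f(a) × f(c) ≥ 0, new interval: [2.713281, 2.729375]
Iteration 7:
  c_7 = (2.713281 + 2.729375)/2 = 2.721328
  f(c_7) = f(2.721328) = 0.001120
  f(a) × f(c) < 0, new interval: [2.713281, 2.721328]

After 7 iteration(s), the approximation is c_7 = 2.721328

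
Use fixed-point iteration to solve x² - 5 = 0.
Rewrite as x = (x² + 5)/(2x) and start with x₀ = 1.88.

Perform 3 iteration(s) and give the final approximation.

Equation: x² - 5 = 0
Fixed-point form: x = (x² + 5)/(2x)
x₀ = 1.88

x_1 = g(1.880000) = 2.269787
x_2 = g(2.269787) = 2.236318
x_3 = g(2.236318) = 2.236068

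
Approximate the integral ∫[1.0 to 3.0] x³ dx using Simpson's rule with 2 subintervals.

f(x) = x³
a = 1.0, b = 3.0, n = 2
h = (b - a)/n = 1.000000

Simpson's rule: (h/3)[f(x₀) + 4f(x₁) + 2f(x₂) + ... + f(xₙ)]

x_0 = 1.0000, f(x_0) = 1.000000, coefficient = 1
x_1 = 2.0000, f(x_1) = 8.000000, coefficient = 4
x_2 = 3.0000, f(x_2) = 27.000000, coefficient = 1

I ≈ (1.000000/3) × 60.000000 = 20.000000
Exact value: 20.000000
Error: 0.000000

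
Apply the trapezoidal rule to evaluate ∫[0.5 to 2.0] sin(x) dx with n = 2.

f(x) = sin(x)
a = 0.5, b = 2.0, n = 2
h = (b - a)/n = 0.750000

Trapezoidal rule: (h/2)[f(x₀) + 2f(x₁) + 2f(x₂) + ... + f(xₙ)]

x_0 = 0.5000, f(x_0) = 0.479426, coefficient = 1
x_1 = 1.2500, f(x_1) = 0.948985, coefficient = 2
x_2 = 2.0000, f(x_2) = 0.909297, coefficient = 1

I ≈ (0.750000/2) × 3.286692 = 1.232510
Exact value: 1.293729
Error: 0.061220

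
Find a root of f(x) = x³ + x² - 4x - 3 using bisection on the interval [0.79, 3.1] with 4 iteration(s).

f(x) = x³ + x² - 4x - 3
Initial interval: [0.79, 3.1]

Iteration 1:
  c_1 = (0.790000 + 3.100000)/2 = 1.945000
  f(c_1) = f(1.945000) = 0.361009
  f(a) × f(c) < 0, new interval: [0.790000, 1.945000]
Iteration 2:
  c_2 = (0.790000 + 1.945000)/2 = 1.367500
  f(c_2) = f(1.367500) = -4.042642
  f(a) × f(c) ≥ 0, new interval: [1.367500, 1.945000]
Iteration 3:
  c_3 = (1.367500 + 1.945000)/2 = 1.656250
  f(c_3) = f(1.656250) = -2.338470
  f(a) × f(c) ≥ 0, new interval: [1.656250, 1.945000]
Iteration 4:
  c_4 = (1.656250 + 1.945000)/2 = 1.800625
  f(c_4) = f(1.800625) = -1.122172
  f(a) × f(c) ≥ 0, new interval: [1.800625, 1.945000]

After 4 iteration(s), the approximation is c_4 = 1.800625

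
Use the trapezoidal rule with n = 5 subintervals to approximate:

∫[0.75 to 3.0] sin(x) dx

f(x) = sin(x)
a = 0.75, b = 3.0, n = 5
h = (b - a)/n = 0.450000

Trapezoidal rule: (h/2)[f(x₀) + 2f(x₁) + 2f(x₂) + ... + f(xₙ)]

x_0 = 0.7500, f(x_0) = 0.681639, coefficient = 1
x_1 = 1.2000, f(x_1) = 0.932039, coefficient = 2
x_2 = 1.6500, f(x_2) = 0.996865, coefficient = 2
x_3 = 2.1000, f(x_3) = 0.863209, coefficient = 2
x_4 = 2.5500, f(x_4) = 0.557684, coefficient = 2
x_5 = 3.0000, f(x_5) = 0.141120, coefficient = 1

I ≈ (0.450000/2) × 7.522353 = 1.692529
Exact value: 1.721681
Error: 0.029152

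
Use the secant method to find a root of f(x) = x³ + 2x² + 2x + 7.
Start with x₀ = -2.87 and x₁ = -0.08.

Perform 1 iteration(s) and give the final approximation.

f(x) = x³ + 2x² + 2x + 7
x₀ = -2.87, x₁ = -0.08

Secant formula: x_{n+1} = x_n - f(x_n)(x_n - x_{n-1})/(f(x_n) - f(x_{n-1}))

Iteration 1:
  f(-2.870000) = -5.906103
  f(-0.080000) = 6.852288
  x_2 = -0.080000 - 6.852288×(-0.080000 - (-2.870000))/(6.852288 - (-5.906103))
       = -1.578456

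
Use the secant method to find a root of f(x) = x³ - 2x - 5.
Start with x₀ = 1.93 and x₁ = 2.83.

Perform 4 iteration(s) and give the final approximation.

f(x) = x³ - 2x - 5
x₀ = 1.93, x₁ = 2.83

Secant formula: x_{n+1} = x_n - f(x_n)(x_n - x_{n-1})/(f(x_n) - f(x_{n-1}))

Iteration 1:
  f(1.930000) = -1.670943
  f(2.830000) = 12.005187
  x_2 = 2.830000 - 12.005187×(2.830000 - 1.930000)/(12.005187 - (-1.670943))
       = 2.039962
Iteration 2:
  f(2.830000) = 12.005187
  f(2.039962) = -0.590739
  x_3 = 2.039962 - (-0.590739)×(2.039962 - 2.830000)/(-0.590739 - 12.005187)
       = 2.077014
Iteration 3:
  f(2.039962) = -0.590739
  f(2.077014) = -0.193819
  x_4 = 2.077014 - (-0.193819)×(2.077014 - 2.039962)/(-0.193819 - (-0.590739))
       = 2.095107
Iteration 4:
  f(2.077014) = -0.193819
  f(2.095107) = 0.006198
  x_5 = 2.095107 - 0.006198×(2.095107 - 2.077014)/(0.006198 - (-0.193819))
       = 2.094546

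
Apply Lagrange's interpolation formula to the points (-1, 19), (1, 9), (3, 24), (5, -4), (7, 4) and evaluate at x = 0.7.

Lagrange interpolation formula:
P(x) = Σ yᵢ × Lᵢ(x)
where Lᵢ(x) = Π_{j≠i} (x - xⱼ)/(xᵢ - xⱼ)

L_0(0.7) = (0.7 - 1)/(-1 - 1) × (0.7 - 3)/(-1 - 3) × (0.7 - 5)/(-1 - 5) × (0.7 - 7)/(-1 - 7) = 0.048677
L_1(0.7) = (0.7 - (-1))/(1 - (-1)) × (0.7 - 3)/(1 - 3) × (0.7 - 5)/(1 - 5) × (0.7 - 7)/(1 - 7) = 1.103353
L_2(0.7) = (0.7 - (-1))/(3 - (-1)) × (0.7 - 1)/(3 - 1) × (0.7 - 5)/(3 - 5) × (0.7 - 7)/(3 - 7) = -0.215873
L_3(0.7) = (0.7 - (-1))/(5 - (-1)) × (0.7 - 1)/(5 - 1) × (0.7 - 3)/(5 - 3) × (0.7 - 7)/(5 - 7) = 0.076978
L_4(0.7) = (0.7 - (-1))/(7 - (-1)) × (0.7 - 1)/(7 - 1) × (0.7 - 3)/(7 - 3) × (0.7 - 5)/(7 - 5) = -0.013135

P(0.7) = 19×L_0(0.7) + 9×L_1(0.7) + 24×L_2(0.7) + (-4)×L_3(0.7) + 4×L_4(0.7)
P(0.7) = 5.313632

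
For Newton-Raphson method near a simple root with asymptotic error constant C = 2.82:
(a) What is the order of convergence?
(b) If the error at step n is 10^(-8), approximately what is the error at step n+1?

(a) Newton-Raphson has quadratic (order 2) convergence near simple roots.
    This means |e_{n+1}| ≈ C|e_n|².

(b) With |e_n| = 10^(-8) and C = 2.82:
    |e_{n+1}| ≈ 2.82 × (10^(-8))² = 2.82 × 10^(-16)

(a) 2 (quadratic); (b) |e_{n+1}| ≈ 2.820e-16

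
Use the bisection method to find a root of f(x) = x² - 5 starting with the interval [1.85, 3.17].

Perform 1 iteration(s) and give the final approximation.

f(x) = x² - 5
Initial interval: [1.85, 3.17]

Iteration 1:
  c_1 = (1.850000 + 3.170000)/2 = 2.510000
  f(c_1) = f(2.510000) = 1.300100
  f(a) × f(c) < 0, new interval: [1.850000, 2.510000]

After 1 iteration(s), the approximation is c_1 = 2.510000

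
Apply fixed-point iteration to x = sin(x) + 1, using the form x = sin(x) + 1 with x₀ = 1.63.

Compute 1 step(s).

Equation: x = sin(x) + 1
Fixed-point form: x = sin(x) + 1
x₀ = 1.63

x_1 = g(1.630000) = 1.998248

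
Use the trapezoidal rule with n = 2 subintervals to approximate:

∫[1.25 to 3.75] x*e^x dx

f(x) = x*e^x
a = 1.25, b = 3.75, n = 2
h = (b - a)/n = 1.250000

Trapezoidal rule: (h/2)[f(x₀) + 2f(x₁) + 2f(x₂) + ... + f(xₙ)]

x_0 = 1.2500, f(x_0) = 4.362929, coefficient = 1
x_1 = 2.5000, f(x_1) = 30.456235, coefficient = 2
x_2 = 3.7500, f(x_2) = 159.454058, coefficient = 1

I ≈ (1.250000/2) × 224.729456 = 140.455910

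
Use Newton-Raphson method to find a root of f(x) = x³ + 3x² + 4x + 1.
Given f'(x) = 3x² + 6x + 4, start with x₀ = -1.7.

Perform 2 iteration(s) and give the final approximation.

f(x) = x³ + 3x² + 4x + 1
f'(x) = 3x² + 6x + 4
x₀ = -1.7

Newton-Raphson formula: x_{n+1} = x_n - f(x_n)/f'(x_n)

Iteration 1:
  f(-1.700000) = -2.043000
  f'(-1.700000) = 2.470000
  x_1 = -1.700000 - (-2.043000)/2.470000 = -0.872874
Iteration 2:
  f(-0.872874) = -0.870820
  f'(-0.872874) = 1.048483
  x_2 = -0.872874 - (-0.870820)/1.048483 = -0.042322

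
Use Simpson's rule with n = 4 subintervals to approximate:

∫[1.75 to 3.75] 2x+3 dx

f(x) = 2x+3
a = 1.75, b = 3.75, n = 4
h = (b - a)/n = 0.500000

Simpson's rule: (h/3)[f(x₀) + 4f(x₁) + 2f(x₂) + ... + f(xₙ)]

x_0 = 1.7500, f(x_0) = 6.500000, coefficient = 1
x_1 = 2.2500, f(x_1) = 7.500000, coefficient = 4
x_2 = 2.7500, f(x_2) = 8.500000, coefficient = 2
x_3 = 3.2500, f(x_3) = 9.500000, coefficient = 4
x_4 = 3.7500, f(x_4) = 10.500000, coefficient = 1

I ≈ (0.500000/3) × 102.000000 = 17.000000
Exact value: 17.000000
Error: 0.000000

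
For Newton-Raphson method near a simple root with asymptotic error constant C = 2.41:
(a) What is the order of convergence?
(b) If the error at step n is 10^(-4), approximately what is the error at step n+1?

(a) Newton-Raphson has quadratic (order 2) convergence near simple roots.
    This means |e_{n+1}| ≈ C|e_n|².

(b) With |e_n| = 10^(-4) and C = 2.41:
    |e_{n+1}| ≈ 2.41 × (10^(-4))² = 2.41 × 10^(-8)

(a) 2 (quadratic); (b) |e_{n+1}| ≈ 2.410e-08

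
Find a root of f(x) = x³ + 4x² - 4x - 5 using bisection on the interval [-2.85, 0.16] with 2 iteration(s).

f(x) = x³ + 4x² - 4x - 5
Initial interval: [-2.85, 0.16]

Iteration 1:
  c_1 = (-2.850000 + 0.160000)/2 = -1.345000
  f(c_1) = f(-1.345000) = 5.182961
  f(a) × f(c) ≥ 0, new interval: [-1.345000, 0.160000]
Iteration 2:
  c_2 = (-1.345000 + 0.160000)/2 = -0.592500
  f(c_2) = f(-0.592500) = -1.433776
  f(a) × f(c) < 0, new interval: [-1.345000, -0.592500]

After 2 iteration(s), the approximation is c_2 = -0.592500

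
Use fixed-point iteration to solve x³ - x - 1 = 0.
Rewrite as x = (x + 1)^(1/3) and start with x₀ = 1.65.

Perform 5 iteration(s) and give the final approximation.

Equation: x³ - x - 1 = 0
Fixed-point form: x = (x + 1)^(1/3)
x₀ = 1.65

x_1 = g(1.650000) = 1.383828
x_2 = g(1.383828) = 1.335852
x_3 = g(1.335852) = 1.326829
x_4 = g(1.326829) = 1.325119
x_5 = g(1.325119) = 1.324794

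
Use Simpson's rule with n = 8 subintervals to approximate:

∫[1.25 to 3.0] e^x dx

f(x) = e^x
a = 1.25, b = 3.0, n = 8
h = (b - a)/n = 0.218750

Simpson's rule: (h/3)[f(x₀) + 4f(x₁) + 2f(x₂) + ... + f(xₙ)]

x_0 = 1.2500, f(x_0) = 3.490343, coefficient = 1
x_1 = 1.4688, f(x_1) = 4.343802, coefficient = 4
x_2 = 1.6875, f(x_2) = 5.405949, coefficient = 2
x_3 = 1.9062, f(x_3) = 6.727812, coefficient = 4
x_4 = 2.1250, f(x_4) = 8.372897, coefficient = 2
x_5 = 2.3438, f(x_5) = 10.420239, coefficient = 4
x_6 = 2.5625, f(x_6) = 12.968197, coefficient = 2
x_7 = 2.7812, f(x_7) = 16.139182, coefficient = 4
x_8 = 3.0000, f(x_8) = 20.085537, coefficient = 1

I ≈ (0.218750/3) × 227.594110 = 16.595404
Exact value: 16.595194
Error: 0.000210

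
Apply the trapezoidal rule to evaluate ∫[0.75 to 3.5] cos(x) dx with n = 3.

f(x) = cos(x)
a = 0.75, b = 3.5, n = 3
h = (b - a)/n = 0.916667

Trapezoidal rule: (h/2)[f(x₀) + 2f(x₁) + 2f(x₂) + ... + f(xₙ)]

x_0 = 0.7500, f(x_0) = 0.731689, coefficient = 1
x_1 = 1.6667, f(x_1) = -0.095724, coefficient = 2
x_2 = 2.5833, f(x_2) = -0.848178, coefficient = 2
x_3 = 3.5000, f(x_3) = -0.936457, coefficient = 1

I ≈ (0.916667/2) × -2.092572 = -0.959095
Exact value: -1.032422
Error: 0.073327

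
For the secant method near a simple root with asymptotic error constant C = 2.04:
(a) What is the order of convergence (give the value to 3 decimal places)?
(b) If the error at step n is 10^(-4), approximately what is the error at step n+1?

(a) Secant method has superlinear convergence with order φ = (1+√5)/2 ≈ 1.618.
    This means |e_{n+1}| ≈ C|e_n|^1.618.

(b) With |e_n| = 10^(-4) and C = 2.04:
    |e_{n+1}| ≈ 2.04 × (10^(-4))^1.618 = 2.04 × 10^(-6.47)

(a) ≈ 1.618 (golden ratio); (b) |e_{n+1}| ≈ 6.879e-07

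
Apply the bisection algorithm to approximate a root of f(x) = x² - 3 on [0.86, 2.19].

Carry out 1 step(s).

f(x) = x² - 3
Initial interval: [0.86, 2.19]

Iteration 1:
  c_1 = (0.860000 + 2.190000)/2 = 1.525000
  f(c_1) = f(1.525000) = -0.674375
  f(a) × f(c) ≥ 0, new interval: [1.525000, 2.190000]

After 1 iteration(s), the approximation is c_1 = 1.525000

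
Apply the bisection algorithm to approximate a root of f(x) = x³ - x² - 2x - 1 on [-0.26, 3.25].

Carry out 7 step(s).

f(x) = x³ - x² - 2x - 1
Initial interval: [-0.26, 3.25]

Iteration 1:
  c_1 = (-0.260000 + 3.250000)/2 = 1.495000
  f(c_1) = f(1.495000) = -2.883663
  f(a) × f(c) ≥ 0, new interval: [1.495000, 3.250000]
Iteration 2:
  c_2 = (1.495000 + 3.250000)/2 = 2.372500
  f(c_2) = f(2.372500) = 1.980468
  f(a) × f(c) < 0, new interval: [1.495000, 2.372500]
Iteration 3:
  c_3 = (1.495000 + 2.372500)/2 = 1.933750
  f(c_3) = f(1.933750) = -1.375845
  f(a) × f(c) ≥ 0, new interval: [1.933750, 2.372500]
Iteration 4:
  c_4 = (1.933750 + 2.372500)/2 = 2.153125
  f(c_4) = f(2.153125) = 0.039577
  f(a) × f(c) < 0, new interval: [1.933750, 2.153125]
Iteration 5:
  c_5 = (1.933750 + 2.153125)/2 = 2.043438
  f(c_5) = f(2.043438) = -0.729859
  f(a) × f(c) ≥ 0, new interval: [2.043438, 2.153125]
Iteration 6:
  c_6 = (2.043438 + 2.153125)/2 = 2.098281
  f(c_6) = f(2.098281) = -0.361067
  f(a) × f(c) ≥ 0, new interval: [2.098281, 2.153125]
Iteration 7:
  c_7 = (2.098281 + 2.153125)/2 = 2.125703
  f(c_7) = f(2.125703) = -0.164789
  f(a) × f(c) ≥ 0, new interval: [2.125703, 2.153125]

After 7 iteration(s), the approximation is c_7 = 2.125703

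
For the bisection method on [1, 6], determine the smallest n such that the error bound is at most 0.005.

We need (b-a)/2^n ≤ 0.005
(6 - 1)/2^n ≤ 0.005
5/2^n ≤ 0.005
2^n ≥ 1000
n ≥ log₂(1000) = 9.97
n ≥ 10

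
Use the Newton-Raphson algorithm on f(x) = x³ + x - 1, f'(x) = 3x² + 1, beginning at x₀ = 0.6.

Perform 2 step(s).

f(x) = x³ + x - 1
f'(x) = 3x² + 1
x₀ = 0.6

Newton-Raphson formula: x_{n+1} = x_n - f(x_n)/f'(x_n)

Iteration 1:
  f(0.600000) = -0.184000
  f'(0.600000) = 2.080000
  x_1 = 0.600000 - (-0.184000)/2.080000 = 0.688462
Iteration 2:
  f(0.688462) = 0.014778
  f'(0.688462) = 2.421938
  x_2 = 0.688462 - 0.014778/2.421938 = 0.682360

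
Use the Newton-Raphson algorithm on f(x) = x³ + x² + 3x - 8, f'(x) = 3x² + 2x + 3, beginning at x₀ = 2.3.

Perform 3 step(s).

f(x) = x³ + x² + 3x - 8
f'(x) = 3x² + 2x + 3
x₀ = 2.3

Newton-Raphson formula: x_{n+1} = x_n - f(x_n)/f'(x_n)

Iteration 1:
  f(2.300000) = 16.357000
  f'(2.300000) = 23.470000
  x_1 = 2.300000 - 16.357000/23.470000 = 1.603068
Iteration 2:
  f(1.603068) = 3.498635
  f'(1.603068) = 13.915614
  x_2 = 1.603068 - 3.498635/13.915614 = 1.351650
Iteration 3:
  f(1.351650) = 0.351313
  f'(1.351650) = 11.184171
  x_3 = 1.351650 - 0.351313/11.184171 = 1.320238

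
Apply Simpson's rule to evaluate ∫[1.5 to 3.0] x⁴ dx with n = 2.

f(x) = x⁴
a = 1.5, b = 3.0, n = 2
h = (b - a)/n = 0.750000

Simpson's rule: (h/3)[f(x₀) + 4f(x₁) + 2f(x₂) + ... + f(xₙ)]

x_0 = 1.5000, f(x_0) = 5.062500, coefficient = 1
x_1 = 2.2500, f(x_1) = 25.628906, coefficient = 4
x_2 = 3.0000, f(x_2) = 81.000000, coefficient = 1

I ≈ (0.750000/3) × 188.578125 = 47.144531
Exact value: 47.081250
Error: 0.063281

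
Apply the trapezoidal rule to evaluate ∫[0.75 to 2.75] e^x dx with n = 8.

f(x) = e^x
a = 0.75, b = 2.75, n = 8
h = (b - a)/n = 0.250000

Trapezoidal rule: (h/2)[f(x₀) + 2f(x₁) + 2f(x₂) + ... + f(xₙ)]

x_0 = 0.7500, f(x_0) = 2.117000, coefficient = 1
x_1 = 1.0000, f(x_1) = 2.718282, coefficient = 2
x_2 = 1.2500, f(x_2) = 3.490343, coefficient = 2
x_3 = 1.5000, f(x_3) = 4.481689, coefficient = 2
x_4 = 1.7500, f(x_4) = 5.754603, coefficient = 2
x_5 = 2.0000, f(x_5) = 7.389056, coefficient = 2
x_6 = 2.2500, f(x_6) = 9.487736, coefficient = 2
x_7 = 2.5000, f(x_7) = 12.182494, coefficient = 2
x_8 = 2.7500, f(x_8) = 15.642632, coefficient = 1

I ≈ (0.250000/2) × 108.768037 = 13.596005
Exact value: 13.525632
Error: 0.070373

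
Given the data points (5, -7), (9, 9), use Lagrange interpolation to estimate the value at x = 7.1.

Lagrange interpolation formula:
P(x) = Σ yᵢ × Lᵢ(x)
where Lᵢ(x) = Π_{j≠i} (x - xⱼ)/(xᵢ - xⱼ)

L_0(7.1) = (7.1 - 9)/(5 - 9) = 0.475000
L_1(7.1) = (7.1 - 5)/(9 - 5) = 0.525000

P(7.1) = (-7)×L_0(7.1) + 9×L_1(7.1)
P(7.1) = 1.400000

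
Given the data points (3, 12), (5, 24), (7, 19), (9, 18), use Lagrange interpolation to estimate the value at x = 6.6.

Lagrange interpolation formula:
P(x) = Σ yᵢ × Lᵢ(x)
where Lᵢ(x) = Π_{j≠i} (x - xⱼ)/(xᵢ - xⱼ)

L_0(6.6) = (6.6 - 5)/(3 - 5) × (6.6 - 7)/(3 - 7) × (6.6 - 9)/(3 - 9) = -0.032000
L_1(6.6) = (6.6 - 3)/(5 - 3) × (6.6 - 7)/(5 - 7) × (6.6 - 9)/(5 - 9) = 0.216000
L_2(6.6) = (6.6 - 3)/(7 - 3) × (6.6 - 5)/(7 - 5) × (6.6 - 9)/(7 - 9) = 0.864000
L_3(6.6) = (6.6 - 3)/(9 - 3) × (6.6 - 5)/(9 - 5) × (6.6 - 7)/(9 - 7) = -0.048000

P(6.6) = 12×L_0(6.6) + 24×L_1(6.6) + 19×L_2(6.6) + 18×L_3(6.6)
P(6.6) = 20.352000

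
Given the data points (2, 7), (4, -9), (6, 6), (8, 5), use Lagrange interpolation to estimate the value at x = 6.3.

Lagrange interpolation formula:
P(x) = Σ yᵢ × Lᵢ(x)
where Lᵢ(x) = Π_{j≠i} (x - xⱼ)/(xᵢ - xⱼ)

L_0(6.3) = (6.3 - 4)/(2 - 4) × (6.3 - 6)/(2 - 6) × (6.3 - 8)/(2 - 8) = 0.024437
L_1(6.3) = (6.3 - 2)/(4 - 2) × (6.3 - 6)/(4 - 6) × (6.3 - 8)/(4 - 8) = -0.137062
L_2(6.3) = (6.3 - 2)/(6 - 2) × (6.3 - 4)/(6 - 4) × (6.3 - 8)/(6 - 8) = 1.050812
L_3(6.3) = (6.3 - 2)/(8 - 2) × (6.3 - 4)/(8 - 4) × (6.3 - 6)/(8 - 6) = 0.061812

P(6.3) = 7×L_0(6.3) + (-9)×L_1(6.3) + 6×L_2(6.3) + 5×L_3(6.3)
P(6.3) = 8.018562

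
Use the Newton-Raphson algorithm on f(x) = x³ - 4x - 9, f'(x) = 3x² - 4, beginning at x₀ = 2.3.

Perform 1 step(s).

f(x) = x³ - 4x - 9
f'(x) = 3x² - 4
x₀ = 2.3

Newton-Raphson formula: x_{n+1} = x_n - f(x_n)/f'(x_n)

Iteration 1:
  f(2.300000) = -6.033000
  f'(2.300000) = 11.870000
  x_1 = 2.300000 - (-6.033000)/11.870000 = 2.808256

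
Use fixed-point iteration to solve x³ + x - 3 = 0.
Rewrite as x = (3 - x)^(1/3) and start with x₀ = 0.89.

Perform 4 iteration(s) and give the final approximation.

Equation: x³ + x - 3 = 0
Fixed-point form: x = (3 - x)^(1/3)
x₀ = 0.89

x_1 = g(0.890000) = 1.282609
x_2 = g(1.282609) = 1.197539
x_3 = g(1.197539) = 1.216994
x_4 = g(1.216994) = 1.212600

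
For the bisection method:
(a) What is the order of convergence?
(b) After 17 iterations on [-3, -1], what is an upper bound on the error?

(a) Bisection has linear (order 1) convergence; the error is halved each step.

(b) Error bound = (b-a)/2^n = (-1 - (-3))/2^{17}
    = 2/2^{17}

(a) 1 (linear); (b) error ≤ 1.53e-05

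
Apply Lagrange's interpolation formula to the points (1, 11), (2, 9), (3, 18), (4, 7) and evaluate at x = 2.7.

Lagrange interpolation formula:
P(x) = Σ yᵢ × Lᵢ(x)
where Lᵢ(x) = Π_{j≠i} (x - xⱼ)/(xᵢ - xⱼ)

L_0(2.7) = (2.7 - 2)/(1 - 2) × (2.7 - 3)/(1 - 3) × (2.7 - 4)/(1 - 4) = -0.045500
L_1(2.7) = (2.7 - 1)/(2 - 1) × (2.7 - 3)/(2 - 3) × (2.7 - 4)/(2 - 4) = 0.331500
L_2(2.7) = (2.7 - 1)/(3 - 1) × (2.7 - 2)/(3 - 2) × (2.7 - 4)/(3 - 4) = 0.773500
L_3(2.7) = (2.7 - 1)/(4 - 1) × (2.7 - 2)/(4 - 2) × (2.7 - 3)/(4 - 3) = -0.059500

P(2.7) = 11×L_0(2.7) + 9×L_1(2.7) + 18×L_2(2.7) + 7×L_3(2.7)
P(2.7) = 15.989500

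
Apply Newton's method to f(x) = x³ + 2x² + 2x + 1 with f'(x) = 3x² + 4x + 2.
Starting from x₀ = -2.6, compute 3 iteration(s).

f(x) = x³ + 2x² + 2x + 1
f'(x) = 3x² + 4x + 2
x₀ = -2.6

Newton-Raphson formula: x_{n+1} = x_n - f(x_n)/f'(x_n)

Iteration 1:
  f(-2.600000) = -8.256000
  f'(-2.600000) = 11.880000
  x_1 = -2.600000 - (-8.256000)/11.880000 = -1.905051
Iteration 2:
  f(-1.905051) = -2.465509
  f'(-1.905051) = 5.267450
  x_2 = -1.905051 - (-2.465509)/5.267450 = -1.436986
Iteration 3:
  f(-1.436986) = -0.711387
  f'(-1.436986) = 2.446840
  x_3 = -1.436986 - (-0.711387)/2.446840 = -1.146249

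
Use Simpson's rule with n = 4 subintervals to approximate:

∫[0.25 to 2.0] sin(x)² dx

f(x) = sin(x)²
a = 0.25, b = 2.0, n = 4
h = (b - a)/n = 0.437500

Simpson's rule: (h/3)[f(x₀) + 4f(x₁) + 2f(x₂) + ... + f(xₙ)]

x_0 = 0.2500, f(x_0) = 0.061209, coefficient = 1
x_1 = 0.6875, f(x_1) = 0.402726, coefficient = 4
x_2 = 1.1250, f(x_2) = 0.814087, coefficient = 2
x_3 = 1.5625, f(x_3) = 0.999931, coefficient = 4
x_4 = 2.0000, f(x_4) = 0.826822, coefficient = 1

I ≈ (0.437500/3) × 8.126833 = 1.185163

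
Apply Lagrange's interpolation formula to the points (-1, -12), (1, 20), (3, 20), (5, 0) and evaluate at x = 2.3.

Lagrange interpolation formula:
P(x) = Σ yᵢ × Lᵢ(x)
where Lᵢ(x) = Π_{j≠i} (x - xⱼ)/(xᵢ - xⱼ)

L_0(2.3) = (2.3 - 1)/(-1 - 1) × (2.3 - 3)/(-1 - 3) × (2.3 - 5)/(-1 - 5) = -0.051188
L_1(2.3) = (2.3 - (-1))/(1 - (-1)) × (2.3 - 3)/(1 - 3) × (2.3 - 5)/(1 - 5) = 0.389813
L_2(2.3) = (2.3 - (-1))/(3 - (-1)) × (2.3 - 1)/(3 - 1) × (2.3 - 5)/(3 - 5) = 0.723937
L_3(2.3) = (2.3 - (-1))/(5 - (-1)) × (2.3 - 1)/(5 - 1) × (2.3 - 3)/(5 - 3) = -0.062563

P(2.3) = (-12)×L_0(2.3) + 20×L_1(2.3) + 20×L_2(2.3) + 0×L_3(2.3)
P(2.3) = 22.889250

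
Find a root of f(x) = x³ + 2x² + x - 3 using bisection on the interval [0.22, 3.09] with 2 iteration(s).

f(x) = x³ + 2x² + x - 3
Initial interval: [0.22, 3.09]

Iteration 1:
  c_1 = (0.220000 + 3.090000)/2 = 1.655000
  f(c_1) = f(1.655000) = 8.666136
  f(a) × f(c) < 0, new interval: [0.220000, 1.655000]
Iteration 2:
  c_2 = (0.220000 + 1.655000)/2 = 0.937500
  f(c_2) = f(0.937500) = 0.519287
  f(a) × f(c) < 0, new interval: [0.220000, 0.937500]

After 2 iteration(s), the approximation is c_2 = 0.937500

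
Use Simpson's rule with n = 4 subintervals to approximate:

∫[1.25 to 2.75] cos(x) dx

f(x) = cos(x)
a = 1.25, b = 2.75, n = 4
h = (b - a)/n = 0.375000

Simpson's rule: (h/3)[f(x₀) + 4f(x₁) + 2f(x₂) + ... + f(xₙ)]

x_0 = 1.2500, f(x_0) = 0.315322, coefficient = 1
x_1 = 1.6250, f(x_1) = -0.054177, coefficient = 4
x_2 = 2.0000, f(x_2) = -0.416147, coefficient = 2
x_3 = 2.3750, f(x_3) = -0.720278, coefficient = 4
x_4 = 2.7500, f(x_4) = -0.924302, coefficient = 1

I ≈ (0.375000/3) × -4.539096 = -0.567387
Exact value: -0.567324
Error: 0.000063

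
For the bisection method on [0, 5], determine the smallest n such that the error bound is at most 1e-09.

We need (b-a)/2^n ≤ 1e-09
(5 - 0)/2^n ≤ 1e-09
5/2^n ≤ 1e-09
2^n ≥ 5000000000
n ≥ log₂(5000000000) = 32.22
n ≥ 33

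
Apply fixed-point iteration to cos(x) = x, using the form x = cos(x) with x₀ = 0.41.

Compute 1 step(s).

Equation: cos(x) = x
Fixed-point form: x = cos(x)
x₀ = 0.41

x_1 = g(0.410000) = 0.917121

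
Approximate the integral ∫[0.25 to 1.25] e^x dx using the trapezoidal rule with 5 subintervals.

f(x) = e^x
a = 0.25, b = 1.25, n = 5
h = (b - a)/n = 0.200000

Trapezoidal rule: (h/2)[f(x₀) + 2f(x₁) + 2f(x₂) + ... + f(xₙ)]

x_0 = 0.2500, f(x_0) = 1.284025, coefficient = 1
x_1 = 0.4500, f(x_1) = 1.568312, coefficient = 2
x_2 = 0.6500, f(x_2) = 1.915541, coefficient = 2
x_3 = 0.8500, f(x_3) = 2.339647, coefficient = 2
x_4 = 1.0500, f(x_4) = 2.857651, coefficient = 2
x_5 = 1.2500, f(x_5) = 3.490343, coefficient = 1

I ≈ (0.200000/2) × 22.136670 = 2.213667
Exact value: 2.206318
Error: 0.007349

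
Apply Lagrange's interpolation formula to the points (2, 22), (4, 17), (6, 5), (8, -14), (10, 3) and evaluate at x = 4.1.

Lagrange interpolation formula:
P(x) = Σ yᵢ × Lᵢ(x)
where Lᵢ(x) = Π_{j≠i} (x - xⱼ)/(xᵢ - xⱼ)

L_0(4.1) = (4.1 - 4)/(2 - 4) × (4.1 - 6)/(2 - 6) × (4.1 - 8)/(2 - 8) × (4.1 - 10)/(2 - 10) = -0.011385
L_1(4.1) = (4.1 - 2)/(4 - 2) × (4.1 - 6)/(4 - 6) × (4.1 - 8)/(4 - 8) × (4.1 - 10)/(4 - 10) = 0.956353
L_2(4.1) = (4.1 - 2)/(6 - 2) × (4.1 - 4)/(6 - 4) × (4.1 - 8)/(6 - 8) × (4.1 - 10)/(6 - 10) = 0.075502
L_3(4.1) = (4.1 - 2)/(8 - 2) × (4.1 - 4)/(8 - 4) × (4.1 - 6)/(8 - 6) × (4.1 - 10)/(8 - 10) = -0.024522
L_4(4.1) = (4.1 - 2)/(10 - 2) × (4.1 - 4)/(10 - 4) × (4.1 - 6)/(10 - 6) × (4.1 - 8)/(10 - 8) = 0.004052

P(4.1) = 22×L_0(4.1) + 17×L_1(4.1) + 5×L_2(4.1) + (-14)×L_3(4.1) + 3×L_4(4.1)
P(4.1) = 16.740501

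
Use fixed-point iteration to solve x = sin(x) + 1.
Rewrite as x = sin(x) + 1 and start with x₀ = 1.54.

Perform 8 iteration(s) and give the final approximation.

Equation: x = sin(x) + 1
Fixed-point form: x = sin(x) + 1
x₀ = 1.54

x_1 = g(1.540000) = 1.999526
x_2 = g(1.999526) = 1.909495
x_3 = g(1.909495) = 1.943188
x_4 = g(1.943188) = 1.931460
x_5 = g(1.931460) = 1.935663
x_6 = g(1.935663) = 1.934171
x_7 = g(1.934171) = 1.934703
x_8 = g(1.934703) = 1.934514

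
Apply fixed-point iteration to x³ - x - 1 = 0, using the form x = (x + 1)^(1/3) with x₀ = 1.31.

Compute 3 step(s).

Equation: x³ - x - 1 = 0
Fixed-point form: x = (x + 1)^(1/3)
x₀ = 1.31

x_1 = g(1.310000) = 1.321916
x_2 = g(1.321916) = 1.324186
x_3 = g(1.324186) = 1.324617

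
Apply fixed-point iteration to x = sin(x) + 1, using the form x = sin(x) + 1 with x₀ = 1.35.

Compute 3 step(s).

Equation: x = sin(x) + 1
Fixed-point form: x = sin(x) + 1
x₀ = 1.35

x_1 = g(1.350000) = 1.975723
x_2 = g(1.975723) = 1.919131
x_3 = g(1.919131) = 1.939942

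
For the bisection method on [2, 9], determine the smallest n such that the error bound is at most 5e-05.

We need (b-a)/2^n ≤ 5e-05
(9 - 2)/2^n ≤ 5e-05
7/2^n ≤ 5e-05
2^n ≥ 140000
n ≥ log₂(140000) = 17.10
n ≥ 18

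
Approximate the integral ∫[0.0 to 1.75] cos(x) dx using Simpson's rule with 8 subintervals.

f(x) = cos(x)
a = 0.0, b = 1.75, n = 8
h = (b - a)/n = 0.218750

Simpson's rule: (h/3)[f(x₀) + 4f(x₁) + 2f(x₂) + ... + f(xₙ)]

x_0 = 0.0000, f(x_0) = 1.000000, coefficient = 1
x_1 = 0.2188, f(x_1) = 0.976169, coefficient = 4
x_2 = 0.4375, f(x_2) = 0.905814, coefficient = 2
x_3 = 0.6562, f(x_3) = 0.792286, coefficient = 4
x_4 = 0.8750, f(x_4) = 0.640997, coefficient = 2
x_5 = 1.0938, f(x_5) = 0.459157, coefficient = 4
x_6 = 1.3125, f(x_6) = 0.255434, coefficient = 2
x_7 = 1.5312, f(x_7) = 0.039536, coefficient = 4
x_8 = 1.7500, f(x_8) = -0.178246, coefficient = 1

I ≈ (0.218750/3) × 13.494837 = 0.983999
Exact value: 0.983986
Error: 0.000013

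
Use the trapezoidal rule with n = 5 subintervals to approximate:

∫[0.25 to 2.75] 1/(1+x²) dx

f(x) = 1/(1+x²)
a = 0.25, b = 2.75, n = 5
h = (b - a)/n = 0.500000

Trapezoidal rule: (h/2)[f(x₀) + 2f(x₁) + 2f(x₂) + ... + f(xₙ)]

x_0 = 0.2500, f(x_0) = 0.941176, coefficient = 1
x_1 = 0.7500, f(x_1) = 0.640000, coefficient = 2
x_2 = 1.2500, f(x_2) = 0.390244, coefficient = 2
x_3 = 1.7500, f(x_3) = 0.246154, coefficient = 2
x_4 = 2.2500, f(x_4) = 0.164948, coefficient = 2
x_5 = 2.7500, f(x_5) = 0.116788, coefficient = 1

I ≈ (0.500000/2) × 3.940657 = 0.985164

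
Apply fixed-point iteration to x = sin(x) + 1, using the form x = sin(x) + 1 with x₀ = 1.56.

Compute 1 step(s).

Equation: x = sin(x) + 1
Fixed-point form: x = sin(x) + 1
x₀ = 1.56

x_1 = g(1.560000) = 1.999942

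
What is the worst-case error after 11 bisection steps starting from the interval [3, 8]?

Bisection error bound: |error| ≤ (b-a)/2^n
|error| ≤ (8 - 3)/2^11 = 5/2^11
|error| ≤ 0.0024414062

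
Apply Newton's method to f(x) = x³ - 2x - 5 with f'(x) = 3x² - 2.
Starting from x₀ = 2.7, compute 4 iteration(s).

f(x) = x³ - 2x - 5
f'(x) = 3x² - 2
x₀ = 2.7

Newton-Raphson formula: x_{n+1} = x_n - f(x_n)/f'(x_n)

Iteration 1:
  f(2.700000) = 9.283000
  f'(2.700000) = 19.870000
  x_1 = 2.700000 - 9.283000/19.870000 = 2.232813
Iteration 2:
  f(2.232813) = 1.665964
  f'(2.232813) = 12.956366
  x_2 = 2.232813 - 1.665964/12.956366 = 2.104231
Iteration 3:
  f(2.104231) = 0.108623
  f'(2.104231) = 11.283360
  x_3 = 2.104231 - 0.108623/11.283360 = 2.094604
Iteration 4:
  f(2.094604) = 0.000584
  f'(2.094604) = 11.162095
  x_4 = 2.094604 - 0.000584/11.162095 = 2.094551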